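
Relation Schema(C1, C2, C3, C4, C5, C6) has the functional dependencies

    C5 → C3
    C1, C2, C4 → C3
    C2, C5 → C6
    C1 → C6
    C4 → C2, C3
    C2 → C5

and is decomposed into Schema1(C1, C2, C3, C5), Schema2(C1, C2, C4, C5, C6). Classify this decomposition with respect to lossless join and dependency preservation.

Lossless test: (C1, C2, C5)⁺ = {C1, C2, C3, C5, C6}, which contains all of one fragment — lossless.
Dependency preservation: C1, C2, C4 → C3; C4 → C2, C3 are not contained in any single fragment, but the restricted closure of each left-hand side across the fragments still reaches the right-hand side; the remaining FDs each lie inside some fragment. All dependencies are preserved.

lossless and dependency-preserving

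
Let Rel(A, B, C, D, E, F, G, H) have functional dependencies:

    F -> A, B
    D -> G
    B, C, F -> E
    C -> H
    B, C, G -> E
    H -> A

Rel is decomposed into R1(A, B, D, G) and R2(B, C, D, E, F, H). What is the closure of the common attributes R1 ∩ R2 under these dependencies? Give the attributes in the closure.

R1 ∩ R2 = {B, D}.
D → G applies, adding G
Closure: {B, D, G}.

B, D, G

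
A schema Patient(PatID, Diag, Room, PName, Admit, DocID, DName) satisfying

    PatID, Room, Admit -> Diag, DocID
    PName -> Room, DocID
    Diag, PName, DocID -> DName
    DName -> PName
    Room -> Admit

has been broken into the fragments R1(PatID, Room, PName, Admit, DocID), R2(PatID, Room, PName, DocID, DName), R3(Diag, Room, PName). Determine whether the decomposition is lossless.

Chase test. Columns are PatID, Diag, Room, PName, Admit, DocID, DName; row i has aⱼ where attribute j ∈ Ri, else bᵢⱼ.
Initial tableau (one row per fragment):
  row 1: a1 b12 a3 a4 a5 a6 b17
  row 2: a1 b22 a3 a4 b25 a6 a7
  row 3: b31 a2 a3 a4 b35 b36 b37
Rows 1 and 3 agree on PName; apply PName→Room, DocID and equate their Room, DocID entries.
Rows 1 and 2 agree on Room; apply Room→Admit and equate their Admit entries.
Rows 1 and 3 agree on Room; apply Room→Admit and equate their Admit entries.
Rows 1 and 2 agree on PatID, Room, Admit; apply PatID, Room, Admit→Diag, DocID and equate their Diag, DocID entries.
Rows 1 and 2 agree on Diag, PName, DocID; apply Diag, PName, DocID→DName and equate their DName entries.
No row becomes fully distinguished — the join is lossy.

No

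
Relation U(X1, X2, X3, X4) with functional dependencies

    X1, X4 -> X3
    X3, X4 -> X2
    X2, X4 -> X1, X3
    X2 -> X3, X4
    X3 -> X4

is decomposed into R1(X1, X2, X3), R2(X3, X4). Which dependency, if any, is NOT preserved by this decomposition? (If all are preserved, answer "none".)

Check X1, X4 → X3: no single fragment contains all of {X1, X3, X4}, and the restricted closure of {X1, X4} across the fragments never reaches {X3}.
X3, X4 → X2 is preserved.
X2, X4 → X1, X3 is preserved.
X2 → X3, X4 is preserved.
X3 → X4 is preserved.

X1, X4 -> X3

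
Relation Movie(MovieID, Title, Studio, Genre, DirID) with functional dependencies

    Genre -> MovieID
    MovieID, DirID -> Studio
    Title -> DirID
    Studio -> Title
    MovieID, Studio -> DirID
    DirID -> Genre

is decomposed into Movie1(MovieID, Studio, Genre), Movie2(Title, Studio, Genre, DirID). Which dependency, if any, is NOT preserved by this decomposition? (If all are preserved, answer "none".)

Genre → MovieID lies within Movie1.
MovieID, DirID → Studio: restricted closure across fragments reaches Studio.
Title → DirID lies within Movie2.
Studio → Title lies within Movie2.
MovieID, Studio → DirID: restricted closure across fragments reaches DirID.
DirID → Genre lies within Movie2.
Every dependency is enforceable on the fragments, so the decomposition is dependency-preserving.

none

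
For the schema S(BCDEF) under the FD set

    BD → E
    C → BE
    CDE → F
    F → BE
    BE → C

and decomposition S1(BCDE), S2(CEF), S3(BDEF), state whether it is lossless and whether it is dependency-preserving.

lossless and dependency-preserving

Lossless test (chase): Rows 1 and 2 agree on C; apply C→BE and equate their BE entries. Rows 1 and 3 agree on BE; apply BE→C and equate their C entries. Rows 1 and 3 agree on CDE; apply CDE→F and equate their F entries. Row 1 is now all distinguished symbols — the join is lossless.
Dependency preservation: CDE → F is not contained in any single fragment, but the restricted closure of its left-hand side across the fragments still reaches the right-hand side; the remaining FDs each lie inside some fragment. All dependencies are preserved.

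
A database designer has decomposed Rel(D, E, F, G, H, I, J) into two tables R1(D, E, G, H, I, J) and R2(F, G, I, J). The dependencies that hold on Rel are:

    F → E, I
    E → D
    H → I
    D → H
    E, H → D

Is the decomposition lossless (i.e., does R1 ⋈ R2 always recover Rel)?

No

Common attributes: R1 ∩ R2 = {G, I, J}.
No dependency enlarges {G, I, J}, so (G, I, J)⁺ = {G, I, J}.
The closure contains neither all of R1 = {D, E, G, H, I, J} nor all of R2 = {F, G, I, J}, so the common attributes are not a superkey of either fragment. The join is lossy.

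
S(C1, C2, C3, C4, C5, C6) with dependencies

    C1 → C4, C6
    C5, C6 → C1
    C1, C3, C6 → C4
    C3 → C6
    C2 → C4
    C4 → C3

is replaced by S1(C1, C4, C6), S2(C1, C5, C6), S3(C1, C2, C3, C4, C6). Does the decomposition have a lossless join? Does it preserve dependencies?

Lossless test (chase): Rows 1 and 2 agree on C1; apply C1→C4, C6 and equate their C4, C6 entries. Rows 1 and 2 agree on C4; apply C4→C3 and equate their C3 entries. Rows 1 and 3 agree on C4; apply C4→C3 and equate their C3 entries. No row becomes fully distinguished — the join is lossy.
Dependency preservation: every FD's attributes lie within a single fragment, so each can be enforced locally — preserved.

lossy but dependency-preserving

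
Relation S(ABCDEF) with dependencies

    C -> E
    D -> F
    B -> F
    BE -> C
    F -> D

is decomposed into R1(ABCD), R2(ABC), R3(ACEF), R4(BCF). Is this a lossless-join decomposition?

Yes

Chase test. Columns are ABCDEF; row i has aⱼ where attribute j ∈ Ri, else bᵢⱼ.
Initial tableau (one row per fragment):
  row 1: a1 a2 a3 a4 b15 b16
  row 2: a1 a2 a3 b24 b25 b26
  row 3: a1 b32 a3 b34 a5 a6
  row 4: b41 a2 a3 b44 b45 a6
Rows 1 and 2 agree on C; apply C→E and equate their E entries.
Rows 1 and 3 agree on C; apply C→E and equate their E entries.
Rows 1 and 4 agree on C; apply C→E and equate their E entries.
Rows 1 and 2 agree on B; apply B→F and equate their F entries.
Rows 1 and 4 agree on B; apply B→F and equate their F entries.
Rows 1 and 2 agree on F; apply F→D and equate their D entries.
Rows 1 and 3 agree on F; apply F→D and equate their D entries.
Rows 1 and 4 agree on F; apply F→D and equate their D entries.
Row 1 is now all distinguished symbols — the join is lossless.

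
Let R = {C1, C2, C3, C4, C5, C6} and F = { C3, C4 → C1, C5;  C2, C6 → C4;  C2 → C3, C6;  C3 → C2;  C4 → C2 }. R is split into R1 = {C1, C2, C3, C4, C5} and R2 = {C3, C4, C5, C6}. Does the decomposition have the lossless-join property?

Yes

Common attributes: R1 ∩ R2 = {C3, C4, C5}.
Closure of {C3, C4, C5}: C3, C4 → C1, C5 applies, adding C1; C3 → C2 applies, adding C2; C2 → C3, C6 applies, adding C6. So (C3, C4, C5)⁺ = {C1, C2, C3, C4, C5, C6}.
This closure contains every attribute of R1, so R1 ∩ R2 → R1. The join is lossless.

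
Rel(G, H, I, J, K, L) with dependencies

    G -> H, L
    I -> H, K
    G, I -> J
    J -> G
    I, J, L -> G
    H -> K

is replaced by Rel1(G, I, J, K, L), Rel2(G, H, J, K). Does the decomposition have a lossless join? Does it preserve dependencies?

lossless but not dependency-preserving

Lossless test: (G, J, K)⁺ = {G, H, J, K, L}, which contains all of one fragment — lossless.
Dependency preservation: the restricted closure of {I} across the fragments never reaches {H, K}, so I → H, K cannot be enforced without a join — not preserved.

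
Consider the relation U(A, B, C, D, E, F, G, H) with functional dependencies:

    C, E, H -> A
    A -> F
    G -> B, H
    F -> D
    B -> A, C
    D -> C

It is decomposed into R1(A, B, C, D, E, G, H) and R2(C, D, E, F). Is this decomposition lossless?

No

Common attributes: R1 ∩ R2 = {C, D, E}.
No dependency enlarges {C, D, E}, so (C, D, E)⁺ = {C, D, E}.
The closure contains neither all of R1 = {A, B, C, D, E, G, H} nor all of R2 = {C, D, E, F}, so the common attributes are not a superkey of either fragment. The join is lossy.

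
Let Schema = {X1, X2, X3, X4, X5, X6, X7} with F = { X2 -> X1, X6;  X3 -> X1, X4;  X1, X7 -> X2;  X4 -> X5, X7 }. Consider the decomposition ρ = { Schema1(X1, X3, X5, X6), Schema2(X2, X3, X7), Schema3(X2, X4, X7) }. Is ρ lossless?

Chase test. Columns are X1, X2, X3, X4, X5, X6, X7; row i has aⱼ where attribute j ∈ Schemai, else bᵢⱼ.
Initial tableau (one row per fragment):
  row 1: a1 b12 a3 b14 a5 a6 b17
  row 2: b21 a2 a3 b24 b25 b26 a7
  row 3: b31 a2 b33 a4 b35 b36 a7
Rows 2 and 3 agree on X2; apply X2→X1, X6 and equate their X1, X6 entries.
Rows 1 and 2 agree on X3; apply X3→X1, X4 and equate their X1, X4 entries.
Rows 1 and 2 agree on X4; apply X4→X5, X7 and equate their X5, X7 entries.
Rows 1 and 2 agree on X1, X7; apply X1, X7→X2 and equate their X2 entries.
Rows 1 and 2 agree on X2; apply X2→X1, X6 and equate their X1, X6 entries.
No row becomes fully distinguished — the join is lossy.

No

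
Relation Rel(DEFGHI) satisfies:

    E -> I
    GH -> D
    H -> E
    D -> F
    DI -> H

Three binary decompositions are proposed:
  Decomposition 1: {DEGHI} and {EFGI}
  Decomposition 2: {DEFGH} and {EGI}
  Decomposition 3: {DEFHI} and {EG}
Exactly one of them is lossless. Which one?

Decomposition 2

Decomposition 1: common = {EGI}, closure = {EGI} → lossy.
Decomposition 2: common = {EG}, closure = {EGI} → lossless.
Decomposition 3: common = {E}, closure = {EI} → lossy.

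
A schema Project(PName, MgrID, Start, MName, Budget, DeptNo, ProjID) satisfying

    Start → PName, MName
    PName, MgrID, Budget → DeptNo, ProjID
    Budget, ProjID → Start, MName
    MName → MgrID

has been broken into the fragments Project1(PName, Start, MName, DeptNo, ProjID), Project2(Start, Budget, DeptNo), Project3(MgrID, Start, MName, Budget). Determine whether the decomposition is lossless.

No

Chase test. Columns are PName, MgrID, Start, MName, Budget, DeptNo, ProjID; row i has aⱼ where attribute j ∈ Projecti, else bᵢⱼ.
Initial tableau (one row per fragment):
  row 1: a1 b12 a3 a4 b15 a6 a7
  row 2: b21 b22 a3 b24 a5 a6 b27
  row 3: b31 a2 a3 a4 a5 b36 b37
Rows 1 and 2 agree on Start; apply Start→PName, MName and equate their PName, MName entries.
Rows 1 and 3 agree on Start; apply Start→PName, MName and equate their PName, MName entries.
Rows 1 and 2 agree on MName; apply MName→MgrID and equate their MgrID entries.
Rows 1 and 3 agree on MName; apply MName→MgrID and equate their MgrID entries.
Rows 2 and 3 agree on PName, MgrID, Budget; apply PName, MgrID, Budget→DeptNo, ProjID and equate their DeptNo, ProjID entries.
No row becomes fully distinguished — the join is lossy.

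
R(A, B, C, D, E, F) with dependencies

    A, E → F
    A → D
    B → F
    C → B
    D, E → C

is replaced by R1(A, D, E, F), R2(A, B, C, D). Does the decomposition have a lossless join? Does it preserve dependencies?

Lossless test: (A, D)⁺ = {A, D}, which is a superkey of neither fragment — lossy.
Dependency preservation: the restricted closure of {B} across the fragments never reaches {F}, so B → F cannot be enforced without a join — not preserved.

lossy and not dependency-preserving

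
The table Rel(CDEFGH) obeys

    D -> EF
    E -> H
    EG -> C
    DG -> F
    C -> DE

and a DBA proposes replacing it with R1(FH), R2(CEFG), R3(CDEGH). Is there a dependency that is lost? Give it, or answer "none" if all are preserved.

Check D → EF: no single fragment contains all of {DEF}, and the restricted closure of {D} across the fragments never reaches {EF}.
E → H is preserved.
EG → C is preserved.
DG → F is preserved.
C → DE is preserved.

D -> EF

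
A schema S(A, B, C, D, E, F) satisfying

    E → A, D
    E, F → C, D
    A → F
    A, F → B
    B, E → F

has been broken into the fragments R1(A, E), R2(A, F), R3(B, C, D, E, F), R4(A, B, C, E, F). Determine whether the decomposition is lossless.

Yes

Chase test. Columns are A, B, C, D, E, F; row i has aⱼ where attribute j ∈ Ri, else bᵢⱼ.
Initial tableau (one row per fragment):
  row 1: a1 b12 b13 b14 a5 b16
  row 2: a1 b22 b23 b24 b25 a6
  row 3: b31 a2 a3 a4 a5 a6
  row 4: a1 a2 a3 b44 a5 a6
Rows 1 and 3 agree on E; apply E→A, D and equate their A, D entries.
Rows 1 and 4 agree on E; apply E→A, D and equate their A, D entries.
Rows 1 and 2 agree on A; apply A→F and equate their F entries.
Rows 1 and 2 agree on A, F; apply A, F→B and equate their B entries.
Rows 1 and 3 agree on A, F; apply A, F→B and equate their B entries.
Rows 1 and 3 agree on E, F; apply E, F→C, D and equate their C, D entries.
Row 1 is now all distinguished symbols — the join is lossless.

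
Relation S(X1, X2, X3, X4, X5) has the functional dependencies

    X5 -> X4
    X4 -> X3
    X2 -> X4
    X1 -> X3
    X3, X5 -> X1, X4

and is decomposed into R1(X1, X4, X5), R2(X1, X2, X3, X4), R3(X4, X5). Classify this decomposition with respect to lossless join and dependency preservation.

Lossless test (chase): Rows 1 and 2 agree on X4; apply X4→X3 and equate their X3 entries. Rows 1 and 3 agree on X4; apply X4→X3 and equate their X3 entries. Rows 1 and 3 agree on X3, X5; apply X3, X5→X1, X4 and equate their X1, X4 entries. No row becomes fully distinguished — the join is lossy.
Dependency preservation: X3, X5 → X1, X4 is not contained in any single fragment, but the restricted closure of its left-hand side across the fragments still reaches the right-hand side; the remaining FDs each lie inside some fragment. All dependencies are preserved.

lossy but dependency-preserving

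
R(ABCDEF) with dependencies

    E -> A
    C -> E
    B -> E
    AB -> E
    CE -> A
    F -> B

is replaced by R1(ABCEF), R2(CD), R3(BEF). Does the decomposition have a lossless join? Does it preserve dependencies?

lossy but dependency-preserving

Lossless test (chase): Rows 1 and 3 agree on E; apply E→A and equate their A entries. Rows 1 and 2 agree on C; apply C→E and equate their E entries. Rows 1 and 2 agree on CE; apply CE→A and equate their A entries. No row becomes fully distinguished — the join is lossy.
Dependency preservation: every FD's attributes lie within a single fragment, so each can be enforced locally — preserved.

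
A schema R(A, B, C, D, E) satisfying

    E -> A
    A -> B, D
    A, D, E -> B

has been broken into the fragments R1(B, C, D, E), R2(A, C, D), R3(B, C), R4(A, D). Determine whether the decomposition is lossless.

Chase test. Columns are A, B, C, D, E; row i has aⱼ where attribute j ∈ Ri, else bᵢⱼ.
Initial tableau (one row per fragment):
  row 1: b11 a2 a3 a4 a5
  row 2: a1 b22 a3 a4 b25
  row 3: b31 a2 a3 b34 b35
  row 4: a1 b42 b43 a4 b45
Rows 2 and 4 agree on A; apply A→B, D and equate their B, D entries.
No row becomes fully distinguished — the join is lossy.

No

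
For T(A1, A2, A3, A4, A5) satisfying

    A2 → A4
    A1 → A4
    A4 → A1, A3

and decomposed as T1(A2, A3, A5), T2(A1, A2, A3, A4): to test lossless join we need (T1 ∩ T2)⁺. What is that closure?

T1 ∩ T2 = {A2, A3}.
A2 → A4 applies, adding A4
A4 → A1, A3 applies, adding A1
Closure: {A1, A2, A3, A4}.

A1, A2, A3, A4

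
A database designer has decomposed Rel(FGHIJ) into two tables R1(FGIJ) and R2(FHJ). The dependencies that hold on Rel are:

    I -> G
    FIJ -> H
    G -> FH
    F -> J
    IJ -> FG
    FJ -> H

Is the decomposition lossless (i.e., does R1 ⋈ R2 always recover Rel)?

Yes

Common attributes: R1 ∩ R2 = {FJ}.
Closure of {FJ}: FJ → H applies, adding H. So (FJ)⁺ = {FHJ}.
This closure contains every attribute of R2, so R1 ∩ R2 → R2. The join is lossless.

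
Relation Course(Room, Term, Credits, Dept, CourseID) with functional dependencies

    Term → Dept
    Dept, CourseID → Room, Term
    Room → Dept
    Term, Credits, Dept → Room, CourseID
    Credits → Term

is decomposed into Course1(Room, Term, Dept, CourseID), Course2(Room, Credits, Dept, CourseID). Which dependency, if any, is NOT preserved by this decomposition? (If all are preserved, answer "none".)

none

Term → Dept lies within Course1.
Dept, CourseID → Room, Term lies within Course1.
Room → Dept lies within Course1.
Term, Credits, Dept → Room, CourseID: restricted closure across fragments reaches Room, CourseID.
Credits → Term: restricted closure across fragments reaches Term.
Every dependency is enforceable on the fragments, so the decomposition is dependency-preserving.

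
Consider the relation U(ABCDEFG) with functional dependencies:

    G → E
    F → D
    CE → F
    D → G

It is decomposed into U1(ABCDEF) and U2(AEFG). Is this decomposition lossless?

Yes

Common attributes: U1 ∩ U2 = {AEF}.
Closure of {AEF}: F → D applies, adding D; D → G applies, adding G. So (AEF)⁺ = {ADEFG}.
This closure contains every attribute of U2, so U1 ∩ U2 → U2. The join is lossless.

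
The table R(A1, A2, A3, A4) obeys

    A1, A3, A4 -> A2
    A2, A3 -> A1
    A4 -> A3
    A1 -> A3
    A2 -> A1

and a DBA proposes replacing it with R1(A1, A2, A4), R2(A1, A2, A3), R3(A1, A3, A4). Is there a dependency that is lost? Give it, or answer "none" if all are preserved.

none

A1, A3, A4 → A2: restricted closure across fragments reaches A2.
A2, A3 → A1 lies within R2.
A4 → A3 lies within R3.
A1 → A3 lies within R2.
A2 → A1 lies within R1.
Every dependency is enforceable on the fragments, so the decomposition is dependency-preserving.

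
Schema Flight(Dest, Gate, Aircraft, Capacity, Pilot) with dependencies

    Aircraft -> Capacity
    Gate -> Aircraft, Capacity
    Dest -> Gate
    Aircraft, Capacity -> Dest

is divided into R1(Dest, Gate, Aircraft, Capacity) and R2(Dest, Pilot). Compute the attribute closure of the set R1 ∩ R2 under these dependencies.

R1 ∩ R2 = {Dest}.
Dest → Gate applies, adding Gate
Gate → Aircraft, Capacity applies, adding Aircraft, Capacity
Closure: {Dest, Gate, Aircraft, Capacity}.

Dest, Gate, Aircraft, Capacity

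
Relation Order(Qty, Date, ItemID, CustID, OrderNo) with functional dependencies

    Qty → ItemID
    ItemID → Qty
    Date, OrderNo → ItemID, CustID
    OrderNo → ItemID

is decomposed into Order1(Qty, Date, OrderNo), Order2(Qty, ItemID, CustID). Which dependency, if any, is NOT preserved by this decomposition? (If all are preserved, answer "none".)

Check Date, OrderNo → ItemID, CustID: no single fragment contains all of {Date, ItemID, CustID, OrderNo}, and the restricted closure of {Date, OrderNo} across the fragments never reaches {ItemID, CustID}.
Qty → ItemID is preserved.
ItemID → Qty is preserved.
OrderNo → ItemID is preserved.

Date, OrderNo → ItemID, CustID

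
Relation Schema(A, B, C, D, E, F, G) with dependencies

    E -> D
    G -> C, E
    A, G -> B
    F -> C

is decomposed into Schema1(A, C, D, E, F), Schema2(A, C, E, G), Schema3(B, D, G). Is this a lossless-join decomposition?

Chase test. Columns are A, B, C, D, E, F, G; row i has aⱼ where attribute j ∈ Schemai, else bᵢⱼ.
Initial tableau (one row per fragment):
  row 1: a1 b12 a3 a4 a5 a6 b17
  row 2: a1 b22 a3 b24 a5 b26 a7
  row 3: b31 a2 b33 a4 b35 b36 a7
Rows 1 and 2 agree on E; apply E→D and equate their D entries.
Rows 2 and 3 agree on G; apply G→C, E and equate their C, E entries.
No row becomes fully distinguished — the join is lossy.

No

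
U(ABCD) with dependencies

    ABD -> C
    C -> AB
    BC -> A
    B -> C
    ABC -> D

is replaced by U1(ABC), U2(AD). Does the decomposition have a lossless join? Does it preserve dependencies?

Lossless test: (A)⁺ = {A}, which is a superkey of neither fragment — lossy.
Dependency preservation: the restricted closure of {ABC} across the fragments never reaches {D}, so ABC → D cannot be enforced without a join — not preserved.

lossy and not dependency-preserving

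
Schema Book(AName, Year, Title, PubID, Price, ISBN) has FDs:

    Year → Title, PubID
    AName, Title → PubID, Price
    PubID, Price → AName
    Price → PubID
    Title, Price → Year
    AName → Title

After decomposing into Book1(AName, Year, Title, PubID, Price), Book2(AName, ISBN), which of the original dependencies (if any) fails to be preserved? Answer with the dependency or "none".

Year → Title, PubID lies within Book1.
AName, Title → PubID, Price lies within Book1.
PubID, Price → AName lies within Book1.
Price → PubID lies within Book1.
Title, Price → Year lies within Book1.
AName → Title lies within Book1.
Every dependency is enforceable on the fragments, so the decomposition is dependency-preserving.

none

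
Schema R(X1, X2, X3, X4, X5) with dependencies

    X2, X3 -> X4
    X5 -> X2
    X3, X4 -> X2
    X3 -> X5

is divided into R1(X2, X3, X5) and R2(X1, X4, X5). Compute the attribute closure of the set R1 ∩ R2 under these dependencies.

X2, X5

R1 ∩ R2 = {X5}.
X5 → X2 applies, adding X2
Closure: {X2, X5}.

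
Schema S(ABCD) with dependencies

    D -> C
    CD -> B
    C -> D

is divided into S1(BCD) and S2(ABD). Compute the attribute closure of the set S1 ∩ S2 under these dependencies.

BCD

S1 ∩ S2 = {BD}.
D → C applies, adding C
Closure: {BCD}.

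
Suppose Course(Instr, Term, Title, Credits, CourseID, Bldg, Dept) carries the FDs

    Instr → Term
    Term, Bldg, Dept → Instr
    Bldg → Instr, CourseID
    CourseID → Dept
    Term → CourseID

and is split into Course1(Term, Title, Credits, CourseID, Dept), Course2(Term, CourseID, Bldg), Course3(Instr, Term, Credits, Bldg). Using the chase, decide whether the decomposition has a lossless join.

No

Chase test. Columns are Instr, Term, Title, Credits, CourseID, Bldg, Dept; row i has aⱼ where attribute j ∈ Coursei, else bᵢⱼ.
Initial tableau (one row per fragment):
  row 1: b11 a2 a3 a4 a5 b16 a7
  row 2: b21 a2 b23 b24 a5 a6 b27
  row 3: a1 a2 b33 a4 b35 a6 b37
Rows 2 and 3 agree on Bldg; apply Bldg→Instr, CourseID and equate their Instr, CourseID entries.
Rows 1 and 2 agree on CourseID; apply CourseID→Dept and equate their Dept entries.
Rows 1 and 3 agree on CourseID; apply CourseID→Dept and equate their Dept entries.
No row becomes fully distinguished — the join is lossy.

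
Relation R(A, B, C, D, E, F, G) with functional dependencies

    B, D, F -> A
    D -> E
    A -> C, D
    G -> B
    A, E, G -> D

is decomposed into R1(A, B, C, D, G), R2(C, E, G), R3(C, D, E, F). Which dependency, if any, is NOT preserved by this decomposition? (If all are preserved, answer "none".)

B, D, F -> A

Check B, D, F → A: no single fragment contains all of {A, B, D, F}, and the restricted closure of {B, D, F} across the fragments never reaches {A}.
D → E is preserved.
A → C, D is preserved.
G → B is preserved.
A, E, G → D is preserved.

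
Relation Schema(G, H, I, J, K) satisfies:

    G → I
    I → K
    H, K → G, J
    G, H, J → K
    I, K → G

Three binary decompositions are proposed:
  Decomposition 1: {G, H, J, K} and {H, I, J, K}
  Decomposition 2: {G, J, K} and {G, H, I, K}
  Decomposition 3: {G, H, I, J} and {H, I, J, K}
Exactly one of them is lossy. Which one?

Decomposition 1: common = {H, J, K}, closure = {G, H, I, J, K} → lossless.
Decomposition 2: common = {G, K}, closure = {G, I, K} → lossy.
Decomposition 3: common = {H, I, J}, closure = {G, H, I, J, K} → lossless.

Decomposition 2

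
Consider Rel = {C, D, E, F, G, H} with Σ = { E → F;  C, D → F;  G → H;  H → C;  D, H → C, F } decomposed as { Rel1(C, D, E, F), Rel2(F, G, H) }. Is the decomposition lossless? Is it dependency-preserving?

lossy and not dependency-preserving

Lossless test: (F)⁺ = {F}, which is a superkey of neither fragment — lossy.
Dependency preservation: the restricted closure of {H} across the fragments never reaches {C}, so H → C cannot be enforced without a join — not preserved.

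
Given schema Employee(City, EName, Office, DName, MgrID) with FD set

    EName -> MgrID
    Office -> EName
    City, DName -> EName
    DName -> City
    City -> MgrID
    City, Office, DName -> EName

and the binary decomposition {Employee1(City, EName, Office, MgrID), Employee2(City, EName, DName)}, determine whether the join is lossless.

Common attributes: Employee1 ∩ Employee2 = {City, EName}.
Closure of {City, EName}: EName → MgrID applies, adding MgrID. So (City, EName)⁺ = {City, EName, MgrID}.
The closure contains neither all of Employee1 = {City, EName, Office, MgrID} nor all of Employee2 = {City, EName, DName}, so the common attributes are not a superkey of either fragment. The join is lossy.

No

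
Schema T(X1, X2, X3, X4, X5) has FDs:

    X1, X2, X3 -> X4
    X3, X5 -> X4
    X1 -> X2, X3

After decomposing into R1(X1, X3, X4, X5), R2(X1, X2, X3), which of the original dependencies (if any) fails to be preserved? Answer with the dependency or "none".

X1, X2, X3 → X4: restricted closure across fragments reaches X4.
X3, X5 → X4 lies within R1.
X1 → X2, X3 lies within R2.
Every dependency is enforceable on the fragments, so the decomposition is dependency-preserving.

none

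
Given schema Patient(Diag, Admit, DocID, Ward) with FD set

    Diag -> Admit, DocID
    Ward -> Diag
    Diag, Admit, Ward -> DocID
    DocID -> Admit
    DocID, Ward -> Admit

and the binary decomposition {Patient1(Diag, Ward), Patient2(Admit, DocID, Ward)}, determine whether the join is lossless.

Common attributes: Patient1 ∩ Patient2 = {Ward}.
Closure of {Ward}: Ward → Diag applies, adding Diag; Diag → Admit, DocID applies, adding Admit, DocID. So (Ward)⁺ = {Diag, Admit, DocID, Ward}.
This closure contains every attribute of Patient1, so Patient1 ∩ Patient2 → Patient1. The join is lossless.

Yes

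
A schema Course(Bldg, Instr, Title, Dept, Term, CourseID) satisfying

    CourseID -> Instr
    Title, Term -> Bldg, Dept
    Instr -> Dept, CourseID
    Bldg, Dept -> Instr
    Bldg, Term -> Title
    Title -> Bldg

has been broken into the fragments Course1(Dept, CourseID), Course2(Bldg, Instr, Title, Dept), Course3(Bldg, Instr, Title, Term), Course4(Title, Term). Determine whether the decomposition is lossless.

No

Chase test. Columns are Bldg, Instr, Title, Dept, Term, CourseID; row i has aⱼ where attribute j ∈ Coursei, else bᵢⱼ.
Initial tableau (one row per fragment):
  row 1: b11 b12 b13 a4 b15 a6
  row 2: a1 a2 a3 a4 b25 b26
  row 3: a1 a2 a3 b34 a5 b36
  row 4: b41 b42 a3 b44 a5 b46
Rows 3 and 4 agree on Title, Term; apply Title, Term→Bldg, Dept and equate their Bldg, Dept entries.
Rows 2 and 3 agree on Instr; apply Instr→Dept, CourseID and equate their Dept, CourseID entries.
Rows 2 and 4 agree on Bldg, Dept; apply Bldg, Dept→Instr and equate their Instr entries.
Rows 2 and 4 agree on Instr; apply Instr→Dept, CourseID and equate their Dept, CourseID entries.
No row becomes fully distinguished — the join is lossy.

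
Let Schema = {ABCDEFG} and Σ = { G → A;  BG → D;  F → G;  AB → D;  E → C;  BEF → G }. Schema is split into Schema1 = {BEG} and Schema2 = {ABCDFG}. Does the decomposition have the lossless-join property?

No

Common attributes: Schema1 ∩ Schema2 = {BG}.
Closure of {BG}: G → A applies, adding A; BG → D applies, adding D. So (BG)⁺ = {ABDG}.
The closure contains neither all of Schema1 = {BEG} nor all of Schema2 = {ABCDFG}, so the common attributes are not a superkey of either fragment. The join is lossy.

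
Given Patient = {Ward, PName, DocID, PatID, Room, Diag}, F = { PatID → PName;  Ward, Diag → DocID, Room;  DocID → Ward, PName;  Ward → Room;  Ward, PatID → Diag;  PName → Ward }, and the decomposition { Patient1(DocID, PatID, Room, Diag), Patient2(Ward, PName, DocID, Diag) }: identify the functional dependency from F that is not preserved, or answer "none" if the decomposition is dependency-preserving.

Ward → Room

Check Ward → Room: no single fragment contains all of {Ward, Room}, and the restricted closure of {Ward} across the fragments never reaches {Room}.
PatID → PName is preserved.
Ward, Diag → DocID, Room is preserved.
DocID → Ward, PName is preserved.
Ward, PatID → Diag is preserved.
PName → Ward is preserved.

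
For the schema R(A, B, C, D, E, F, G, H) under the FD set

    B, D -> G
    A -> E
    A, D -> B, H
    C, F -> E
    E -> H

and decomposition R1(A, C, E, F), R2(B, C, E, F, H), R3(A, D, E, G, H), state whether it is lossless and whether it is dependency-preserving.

lossy and not dependency-preserving

Lossless test (chase): Rows 1 and 2 agree on E; apply E→H and equate their H entries. No row becomes fully distinguished — the join is lossy.
Dependency preservation: the restricted closure of {B, D} across the fragments never reaches {G}, so B, D → G cannot be enforced without a join — not preserved.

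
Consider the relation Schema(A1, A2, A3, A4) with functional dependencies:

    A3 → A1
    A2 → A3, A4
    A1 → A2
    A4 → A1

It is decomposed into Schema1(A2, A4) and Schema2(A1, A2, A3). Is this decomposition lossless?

Yes

Common attributes: Schema1 ∩ Schema2 = {A2}.
Closure of {A2}: A2 → A3, A4 applies, adding A3, A4; A4 → A1 applies, adding A1. So (A2)⁺ = {A1, A2, A3, A4}.
This closure contains every attribute of Schema1, so Schema1 ∩ Schema2 → Schema1. The join is lossless.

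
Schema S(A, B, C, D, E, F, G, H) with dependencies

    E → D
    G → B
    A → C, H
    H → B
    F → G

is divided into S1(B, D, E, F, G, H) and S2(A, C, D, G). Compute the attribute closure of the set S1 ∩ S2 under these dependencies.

B, D, G

S1 ∩ S2 = {D, G}.
G → B applies, adding B
Closure: {B, D, G}.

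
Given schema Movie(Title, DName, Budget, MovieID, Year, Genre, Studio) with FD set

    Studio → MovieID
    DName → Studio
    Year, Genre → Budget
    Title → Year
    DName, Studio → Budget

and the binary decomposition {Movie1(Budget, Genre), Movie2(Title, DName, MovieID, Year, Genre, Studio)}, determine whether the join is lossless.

Common attributes: Movie1 ∩ Movie2 = {Genre}.
No dependency enlarges {Genre}, so (Genre)⁺ = {Genre}.
The closure contains neither all of Movie1 = {Budget, Genre} nor all of Movie2 = {Title, DName, MovieID, Year, Genre, Studio}, so the common attributes are not a superkey of either fragment. The join is lossy.

No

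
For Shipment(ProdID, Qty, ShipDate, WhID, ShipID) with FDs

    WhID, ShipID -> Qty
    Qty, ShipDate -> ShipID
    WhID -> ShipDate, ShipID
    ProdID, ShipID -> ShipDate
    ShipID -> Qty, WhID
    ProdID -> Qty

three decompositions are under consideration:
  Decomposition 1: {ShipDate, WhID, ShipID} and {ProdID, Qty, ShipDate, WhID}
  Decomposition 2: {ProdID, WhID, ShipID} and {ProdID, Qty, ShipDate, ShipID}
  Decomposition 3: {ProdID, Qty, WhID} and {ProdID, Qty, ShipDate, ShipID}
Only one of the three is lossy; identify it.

Decomposition 3

Decomposition 1: common = {ShipDate, WhID}, closure = {Qty, ShipDate, WhID, ShipID} → lossless.
Decomposition 2: common = {ProdID, ShipID}, closure = {ProdID, Qty, ShipDate, WhID, ShipID} → lossless.
Decomposition 3: common = {ProdID, Qty}, closure = {ProdID, Qty} → lossy.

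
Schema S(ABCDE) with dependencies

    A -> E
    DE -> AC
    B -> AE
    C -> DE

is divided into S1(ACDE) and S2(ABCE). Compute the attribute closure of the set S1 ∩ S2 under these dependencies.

S1 ∩ S2 = {ACE}.
C → DE applies, adding D
Closure: {ACDE}.

ACDE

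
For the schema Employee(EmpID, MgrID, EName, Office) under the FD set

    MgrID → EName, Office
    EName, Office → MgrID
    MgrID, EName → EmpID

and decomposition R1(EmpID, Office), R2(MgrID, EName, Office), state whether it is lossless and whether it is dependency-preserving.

Lossless test: (Office)⁺ = {Office}, which is a superkey of neither fragment — lossy.
Dependency preservation: the restricted closure of {MgrID, EName} across the fragments never reaches {EmpID}, so MgrID, EName → EmpID cannot be enforced without a join — not preserved.

lossy and not dependency-preserving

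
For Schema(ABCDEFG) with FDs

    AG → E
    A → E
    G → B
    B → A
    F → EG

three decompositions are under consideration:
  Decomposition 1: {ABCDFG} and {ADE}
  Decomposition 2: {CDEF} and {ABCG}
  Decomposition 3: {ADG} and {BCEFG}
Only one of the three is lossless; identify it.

Decomposition 1: common = {AD}, closure = {ADE} → lossless.
Decomposition 2: common = {C}, closure = {C} → lossy.
Decomposition 3: common = {G}, closure = {ABEG} → lossy.

Decomposition 1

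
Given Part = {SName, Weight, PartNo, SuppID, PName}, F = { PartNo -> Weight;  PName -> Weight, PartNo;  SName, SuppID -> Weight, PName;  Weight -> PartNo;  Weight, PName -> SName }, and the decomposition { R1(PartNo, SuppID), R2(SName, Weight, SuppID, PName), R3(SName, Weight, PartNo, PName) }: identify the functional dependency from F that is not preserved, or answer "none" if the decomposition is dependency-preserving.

PartNo → Weight lies within R3.
PName → Weight, PartNo lies within R3.
SName, SuppID → Weight, PName lies within R2.
Weight → PartNo lies within R3.
Weight, PName → SName lies within R2.
Every dependency is enforceable on the fragments, so the decomposition is dependency-preserving.

none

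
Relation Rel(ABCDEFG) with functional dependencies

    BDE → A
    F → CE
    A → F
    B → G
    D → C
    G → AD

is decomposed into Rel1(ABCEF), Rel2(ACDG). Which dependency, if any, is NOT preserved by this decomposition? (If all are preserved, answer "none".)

Check B → G: no single fragment contains all of {BG}, and the restricted closure of {B} across the fragments never reaches {G}.
BDE → A is preserved.
F → CE is preserved.
A → F is preserved.
D → C is preserved.
G → AD is preserved.

B → G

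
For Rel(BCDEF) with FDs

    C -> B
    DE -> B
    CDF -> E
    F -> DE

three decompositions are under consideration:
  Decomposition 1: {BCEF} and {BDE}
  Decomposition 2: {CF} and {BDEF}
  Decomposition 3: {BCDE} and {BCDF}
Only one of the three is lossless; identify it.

Decomposition 2

Decomposition 1: common = {BE}, closure = {BE} → lossy.
Decomposition 2: common = {F}, closure = {BDEF} → lossless.
Decomposition 3: common = {BCD}, closure = {BCD} → lossy.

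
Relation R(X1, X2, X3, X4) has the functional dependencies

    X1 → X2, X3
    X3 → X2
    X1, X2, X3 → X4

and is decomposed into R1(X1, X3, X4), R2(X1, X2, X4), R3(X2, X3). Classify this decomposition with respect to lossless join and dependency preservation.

lossless and dependency-preserving

Lossless test (chase): Rows 1 and 2 agree on X1; apply X1→X2, X3 and equate their X2, X3 entries. Row 1 is now all distinguished symbols — the join is lossless.
Dependency preservation: X1 → X2, X3; X1, X2, X3 → X4 are not contained in any single fragment, but the restricted closure of each left-hand side across the fragments still reaches the right-hand side; the remaining FDs each lie inside some fragment. All dependencies are preserved.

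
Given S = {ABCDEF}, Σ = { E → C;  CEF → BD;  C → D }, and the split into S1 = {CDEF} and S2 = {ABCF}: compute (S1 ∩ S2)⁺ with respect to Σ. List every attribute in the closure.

S1 ∩ S2 = {CF}.
C → D applies, adding D
Closure: {CDF}.

CDF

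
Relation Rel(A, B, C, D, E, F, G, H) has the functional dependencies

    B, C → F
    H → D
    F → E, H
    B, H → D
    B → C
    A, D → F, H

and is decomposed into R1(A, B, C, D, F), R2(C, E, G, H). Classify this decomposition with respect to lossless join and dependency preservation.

lossy and not dependency-preserving

Lossless test: (C)⁺ = {C}, which is a superkey of neither fragment — lossy.
Dependency preservation: the restricted closure of {H} across the fragments never reaches {D}, so H → D cannot be enforced without a join — not preserved.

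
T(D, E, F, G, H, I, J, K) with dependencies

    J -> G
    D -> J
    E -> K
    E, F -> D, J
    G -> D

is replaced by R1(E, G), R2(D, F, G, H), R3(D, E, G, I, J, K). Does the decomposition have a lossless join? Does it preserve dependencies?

lossy and not dependency-preserving

Lossless test (chase): Rows 2 and 3 agree on D; apply D→J and equate their J entries. Rows 1 and 3 agree on E; apply E→K and equate their K entries. Rows 1 and 2 agree on G; apply G→D and equate their D entries. Rows 1 and 2 agree on D; apply D→J and equate their J entries. No row becomes fully distinguished — the join is lossy.
Dependency preservation: the restricted closure of {E, F} across the fragments never reaches {D, J}, so E, F → D, J cannot be enforced without a join — not preserved.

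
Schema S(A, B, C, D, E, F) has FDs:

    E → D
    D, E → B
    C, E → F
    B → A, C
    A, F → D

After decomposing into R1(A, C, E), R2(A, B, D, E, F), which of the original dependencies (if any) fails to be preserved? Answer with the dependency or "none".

Check B → A, C: no single fragment contains all of {A, B, C}, and the restricted closure of {B} across the fragments never reaches {A, C}.
E → D is preserved.
D, E → B is preserved.
C, E → F is preserved.
A, F → D is preserved.

B → A, C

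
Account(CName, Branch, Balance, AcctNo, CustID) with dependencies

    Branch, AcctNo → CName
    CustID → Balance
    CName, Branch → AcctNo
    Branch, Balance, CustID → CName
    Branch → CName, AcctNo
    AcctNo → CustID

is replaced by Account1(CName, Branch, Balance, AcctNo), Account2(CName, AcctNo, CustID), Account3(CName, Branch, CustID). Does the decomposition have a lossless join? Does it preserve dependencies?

Lossless test (chase): Rows 2 and 3 agree on CustID; apply CustID→Balance and equate their Balance entries. Rows 1 and 3 agree on CName, Branch; apply CName, Branch→AcctNo and equate their AcctNo entries. Rows 1 and 2 agree on AcctNo; apply AcctNo→CustID and equate their CustID entries. Rows 1 and 2 agree on CustID; apply CustID→Balance and equate their Balance entries. Row 1 is now all distinguished symbols — the join is lossless.
Dependency preservation: the restricted closure of {CustID} across the fragments never reaches {Balance}, so CustID → Balance cannot be enforced without a join — not preserved.

lossless but not dependency-preserving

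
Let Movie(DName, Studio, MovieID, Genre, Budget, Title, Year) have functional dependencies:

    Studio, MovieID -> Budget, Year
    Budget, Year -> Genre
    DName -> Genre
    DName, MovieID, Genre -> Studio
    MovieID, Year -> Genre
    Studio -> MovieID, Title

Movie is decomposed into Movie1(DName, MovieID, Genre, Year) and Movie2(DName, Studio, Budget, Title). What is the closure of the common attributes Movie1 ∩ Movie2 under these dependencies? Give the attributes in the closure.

DName, Genre

Movie1 ∩ Movie2 = {DName}.
DName → Genre applies, adding Genre
Closure: {DName, Genre}.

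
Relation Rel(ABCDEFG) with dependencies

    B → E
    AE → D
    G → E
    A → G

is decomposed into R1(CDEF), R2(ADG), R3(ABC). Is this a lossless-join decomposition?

No

Chase test. Columns are ABCDEFG; row i has aⱼ where attribute j ∈ Ri, else bᵢⱼ.
Initial tableau (one row per fragment):
  row 1: b11 b12 a3 a4 a5 a6 b17
  row 2: a1 b22 b23 a4 b25 b26 a7
  row 3: a1 a2 a3 b34 b35 b36 b37
Rows 2 and 3 agree on A; apply A→G and equate their G entries.
Rows 2 and 3 agree on G; apply G→E and equate their E entries.
Rows 2 and 3 agree on AE; apply AE→D and equate their D entries.
No row becomes fully distinguished — the join is lossy.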